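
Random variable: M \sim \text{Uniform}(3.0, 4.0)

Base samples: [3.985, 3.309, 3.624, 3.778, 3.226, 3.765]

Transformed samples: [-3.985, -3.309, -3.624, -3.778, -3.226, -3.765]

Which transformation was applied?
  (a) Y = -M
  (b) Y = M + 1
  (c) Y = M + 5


Checking option (a) Y = -M:
  M = 3.985 -> Y = -3.985 ✓
  M = 3.309 -> Y = -3.309 ✓
  M = 3.624 -> Y = -3.624 ✓
All samples match this transformation.

(a) -M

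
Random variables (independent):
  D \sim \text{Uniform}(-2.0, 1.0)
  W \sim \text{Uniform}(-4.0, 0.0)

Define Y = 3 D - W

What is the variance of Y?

For independent RVs: Var(aX + bY) = a²Var(X) + b²Var(Y)
Var(D) = 0.75
Var(W) = 1.3333333
Var(Y) = 3²*0.75 + (-1)²*1.3333333
= 9*0.75 + 1*1.3333333 = 8.0833333

8.0833333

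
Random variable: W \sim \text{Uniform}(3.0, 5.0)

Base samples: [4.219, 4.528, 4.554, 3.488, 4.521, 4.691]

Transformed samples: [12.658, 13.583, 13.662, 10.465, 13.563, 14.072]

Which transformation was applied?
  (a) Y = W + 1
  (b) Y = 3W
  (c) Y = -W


Checking option (b) Y = 3W:
  W = 4.219 -> Y = 12.658 ✓
  W = 4.528 -> Y = 13.583 ✓
  W = 4.554 -> Y = 13.662 ✓
All samples match this transformation.

(b) 3W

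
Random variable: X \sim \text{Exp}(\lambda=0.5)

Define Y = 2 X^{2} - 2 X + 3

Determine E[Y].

E[Y] = 2*E[X²] - 2*E[X] + 3
E[X] = 2
E[X²] = Var(X) + (E[X])² = 4 + 4 = 8
E[Y] = 2*8 - 2*2 + 3 = 15

15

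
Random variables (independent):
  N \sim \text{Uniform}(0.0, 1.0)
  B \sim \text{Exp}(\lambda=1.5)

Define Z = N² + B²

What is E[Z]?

E[Z] = E[N²] + E[B²]
E[N²] = Var(N) + E[N]² = 0.083333333 + 0.25 = 0.33333333
E[B²] = Var(B) + E[B]² = 0.44444444 + 0.44444444 = 0.88888889
E[Z] = 0.33333333 + 0.88888889 = 1.2222222

1.2222222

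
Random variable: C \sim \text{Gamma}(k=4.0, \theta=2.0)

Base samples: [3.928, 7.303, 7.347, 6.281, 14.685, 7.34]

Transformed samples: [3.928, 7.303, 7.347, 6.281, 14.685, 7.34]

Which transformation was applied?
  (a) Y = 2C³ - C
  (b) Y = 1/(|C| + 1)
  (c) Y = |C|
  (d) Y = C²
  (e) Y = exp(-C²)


Checking option (c) Y = |C|:
  C = 3.928 -> Y = 3.928 ✓
  C = 7.303 -> Y = 7.303 ✓
  C = 7.347 -> Y = 7.347 ✓
All samples match this transformation.

(c) |C|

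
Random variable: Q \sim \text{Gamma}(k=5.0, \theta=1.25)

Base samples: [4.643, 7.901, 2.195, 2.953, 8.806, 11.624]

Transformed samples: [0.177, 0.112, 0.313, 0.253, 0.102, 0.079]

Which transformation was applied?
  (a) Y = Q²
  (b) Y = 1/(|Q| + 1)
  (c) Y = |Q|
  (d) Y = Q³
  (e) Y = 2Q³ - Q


Checking option (b) Y = 1/(|Q| + 1):
  Q = 4.643 -> Y = 0.177 ✓
  Q = 7.901 -> Y = 0.112 ✓
  Q = 2.195 -> Y = 0.313 ✓
All samples match this transformation.

(b) 1/(|Q| + 1)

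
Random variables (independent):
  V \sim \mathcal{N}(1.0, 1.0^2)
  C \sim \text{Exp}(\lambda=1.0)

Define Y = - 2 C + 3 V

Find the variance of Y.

For independent RVs: Var(aX + bY) = a²Var(X) + b²Var(Y)
Var(V) = 1
Var(C) = 1
Var(Y) = 3²*1 + (-2)²*1
= 9*1 + 4*1 = 13

13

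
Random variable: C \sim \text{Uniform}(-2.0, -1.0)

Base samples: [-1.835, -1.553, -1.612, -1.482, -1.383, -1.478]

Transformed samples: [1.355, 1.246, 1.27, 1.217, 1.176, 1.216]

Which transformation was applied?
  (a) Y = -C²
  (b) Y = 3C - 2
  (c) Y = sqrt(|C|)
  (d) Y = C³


Checking option (c) Y = sqrt(|C|):
  C = -1.835 -> Y = 1.355 ✓
  C = -1.553 -> Y = 1.246 ✓
  C = -1.612 -> Y = 1.27 ✓
All samples match this transformation.

(c) sqrt(|C|)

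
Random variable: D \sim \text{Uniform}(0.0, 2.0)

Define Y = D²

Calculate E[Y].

E[D²] = Var(D) + (E[D])² = 0.33333333 + 1 = 1.3333333

1.3333333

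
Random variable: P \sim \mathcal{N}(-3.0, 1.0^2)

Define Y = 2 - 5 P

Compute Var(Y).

For Y = aP + b: Var(Y) = a² * Var(P)
Var(P) = 1.0^2 = 1
Var(Y) = (-5)² * 1 = 25 * 1 = 25

25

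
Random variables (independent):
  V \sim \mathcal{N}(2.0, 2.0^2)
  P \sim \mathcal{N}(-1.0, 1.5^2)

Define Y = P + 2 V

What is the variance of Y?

For independent RVs: Var(aX + bY) = a²Var(X) + b²Var(Y)
Var(V) = 4
Var(P) = 2.25
Var(Y) = 2²*4 + 1²*2.25
= 4*4 + 1*2.25 = 18.25

18.25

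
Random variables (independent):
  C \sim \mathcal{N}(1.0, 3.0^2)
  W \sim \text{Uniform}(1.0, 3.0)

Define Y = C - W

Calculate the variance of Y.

For independent RVs: Var(aX + bY) = a²Var(X) + b²Var(Y)
Var(C) = 9
Var(W) = 0.33333333
Var(Y) = 1²*9 + (-1)²*0.33333333
= 1*9 + 1*0.33333333 = 9.3333333

9.3333333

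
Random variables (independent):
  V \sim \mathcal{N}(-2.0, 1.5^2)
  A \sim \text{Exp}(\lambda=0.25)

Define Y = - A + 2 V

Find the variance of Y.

For independent RVs: Var(aX + bY) = a²Var(X) + b²Var(Y)
Var(V) = 2.25
Var(A) = 16
Var(Y) = 2²*2.25 + (-1)²*16
= 4*2.25 + 1*16 = 25

25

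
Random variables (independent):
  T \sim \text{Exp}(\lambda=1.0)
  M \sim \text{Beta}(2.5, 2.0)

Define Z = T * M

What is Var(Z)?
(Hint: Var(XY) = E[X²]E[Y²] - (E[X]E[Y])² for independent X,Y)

Var(XY) = E[X²]E[Y²] - (E[X]E[Y])²
E[T] = 1, Var(T) = 1
E[M] = 0.55555556, Var(M) = 0.044893378
E[T²] = 1 + 1² = 2
E[M²] = 0.044893378 + 0.55555556² = 0.35353535
Var(Z) = 2*0.35353535 - (1*0.55555556)²
= 0.70707071 - 0.30864198 = 0.39842873

0.39842873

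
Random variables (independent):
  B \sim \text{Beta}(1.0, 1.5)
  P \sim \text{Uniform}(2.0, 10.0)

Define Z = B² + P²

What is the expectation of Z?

E[Z] = E[B²] + E[P²]
E[B²] = Var(B) + E[B]² = 0.068571429 + 0.16 = 0.22857143
E[P²] = Var(P) + E[P]² = 5.3333333 + 36 = 41.333333
E[Z] = 0.22857143 + 41.333333 = 41.561905

41.561905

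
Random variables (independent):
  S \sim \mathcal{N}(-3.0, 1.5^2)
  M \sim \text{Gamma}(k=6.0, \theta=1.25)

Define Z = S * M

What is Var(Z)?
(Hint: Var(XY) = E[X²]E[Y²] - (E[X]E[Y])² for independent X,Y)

Var(XY) = E[X²]E[Y²] - (E[X]E[Y])²
E[S] = -3, Var(S) = 2.25
E[M] = 7.5, Var(M) = 9.375
E[S²] = 2.25 + (-3)² = 11.25
E[M²] = 9.375 + 7.5² = 65.625
Var(Z) = 11.25*65.625 - (-3*7.5)²
= 738.28125 - 506.25 = 232.03125

232.03125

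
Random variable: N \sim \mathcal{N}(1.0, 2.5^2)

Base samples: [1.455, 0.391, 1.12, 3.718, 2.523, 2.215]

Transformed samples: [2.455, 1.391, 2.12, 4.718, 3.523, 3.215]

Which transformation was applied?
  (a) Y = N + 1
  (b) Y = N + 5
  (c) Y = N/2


Checking option (a) Y = N + 1:
  N = 1.455 -> Y = 2.455 ✓
  N = 0.391 -> Y = 1.391 ✓
  N = 1.12 -> Y = 2.12 ✓
All samples match this transformation.

(a) N + 1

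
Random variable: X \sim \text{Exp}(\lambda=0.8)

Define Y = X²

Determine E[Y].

Using E[X²] = Var(X) + (E[X])²:
E[X] = 1.25
Var(X) = 1/0.8^2 = 1.5625
E[X²] = 1.5625 + 1.25² = 1.5625 + 1.5625 = 3.125

3.125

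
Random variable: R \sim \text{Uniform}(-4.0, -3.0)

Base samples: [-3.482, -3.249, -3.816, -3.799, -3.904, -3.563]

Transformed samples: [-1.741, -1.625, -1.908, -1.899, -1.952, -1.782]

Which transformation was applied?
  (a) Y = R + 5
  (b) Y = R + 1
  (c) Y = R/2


Checking option (c) Y = R/2:
  R = -3.482 -> Y = -1.741 ✓
  R = -3.249 -> Y = -1.625 ✓
  R = -3.816 -> Y = -1.908 ✓
All samples match this transformation.

(c) R/2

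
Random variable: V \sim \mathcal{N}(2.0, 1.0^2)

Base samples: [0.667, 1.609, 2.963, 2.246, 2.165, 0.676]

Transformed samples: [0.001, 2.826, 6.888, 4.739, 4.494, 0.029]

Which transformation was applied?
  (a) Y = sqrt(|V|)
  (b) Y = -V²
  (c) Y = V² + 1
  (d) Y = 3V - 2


Checking option (d) Y = 3V - 2:
  V = 0.667 -> Y = 0.001 ✓
  V = 1.609 -> Y = 2.826 ✓
  V = 2.963 -> Y = 6.888 ✓
All samples match this transformation.

(d) 3V - 2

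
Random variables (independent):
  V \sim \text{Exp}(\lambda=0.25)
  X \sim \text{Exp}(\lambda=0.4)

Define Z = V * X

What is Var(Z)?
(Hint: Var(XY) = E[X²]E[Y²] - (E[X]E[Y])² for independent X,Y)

Var(XY) = E[X²]E[Y²] - (E[X]E[Y])²
E[V] = 4, Var(V) = 16
E[X] = 2.5, Var(X) = 6.25
E[V²] = 16 + 4² = 32
E[X²] = 6.25 + 2.5² = 12.5
Var(Z) = 32*12.5 - (4*2.5)²
= 400 - 100 = 300

300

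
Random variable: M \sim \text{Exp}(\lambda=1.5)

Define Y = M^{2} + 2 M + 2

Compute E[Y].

E[Y] = 1*E[M²] + 2*E[M] + 2
E[M] = 0.66666667
E[M²] = Var(M) + (E[M])² = 0.44444444 + 0.44444444 = 0.88888889
E[Y] = 1*0.88888889 + 2*0.66666667 + 2 = 4.2222222

4.2222222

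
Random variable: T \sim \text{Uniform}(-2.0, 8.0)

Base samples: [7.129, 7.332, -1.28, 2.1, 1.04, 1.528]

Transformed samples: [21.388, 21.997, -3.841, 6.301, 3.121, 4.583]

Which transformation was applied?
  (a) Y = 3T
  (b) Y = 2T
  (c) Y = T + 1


Checking option (a) Y = 3T:
  T = 7.129 -> Y = 21.388 ✓
  T = 7.332 -> Y = 21.997 ✓
  T = -1.28 -> Y = -3.841 ✓
All samples match this transformation.

(a) 3T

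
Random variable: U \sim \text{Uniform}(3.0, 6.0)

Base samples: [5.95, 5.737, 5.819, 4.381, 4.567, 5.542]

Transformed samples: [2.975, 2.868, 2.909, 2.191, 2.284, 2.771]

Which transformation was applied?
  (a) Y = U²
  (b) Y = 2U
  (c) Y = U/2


Checking option (c) Y = U/2:
  U = 5.95 -> Y = 2.975 ✓
  U = 5.737 -> Y = 2.868 ✓
  U = 5.819 -> Y = 2.909 ✓
All samples match this transformation.

(c) U/2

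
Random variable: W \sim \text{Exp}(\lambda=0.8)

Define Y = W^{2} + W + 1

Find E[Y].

E[Y] = 1*E[W²] + 1*E[W] + 1
E[W] = 1.25
E[W²] = Var(W) + (E[W])² = 1.5625 + 1.5625 = 3.125
E[Y] = 1*3.125 + 1*1.25 + 1 = 5.375

5.375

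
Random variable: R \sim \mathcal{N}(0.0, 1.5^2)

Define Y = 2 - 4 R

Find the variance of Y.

For Y = aR + b: Var(Y) = a² * Var(R)
Var(R) = 1.5^2 = 2.25
Var(Y) = (-4)² * 2.25 = 16 * 2.25 = 36

36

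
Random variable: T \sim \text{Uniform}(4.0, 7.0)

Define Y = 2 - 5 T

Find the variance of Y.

For Y = aT + b: Var(Y) = a² * Var(T)
Var(T) = (7 - 4)^2/12 = 0.75
Var(Y) = (-5)² * 0.75 = 25 * 0.75 = 18.75

18.75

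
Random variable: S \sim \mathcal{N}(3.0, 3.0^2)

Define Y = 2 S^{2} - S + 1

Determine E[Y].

E[Y] = 2*E[S²] - 1*E[S] + 1
E[S] = 3
E[S²] = Var(S) + (E[S])² = 9 + 9 = 18
E[Y] = 2*18 - 1*3 + 1 = 34

34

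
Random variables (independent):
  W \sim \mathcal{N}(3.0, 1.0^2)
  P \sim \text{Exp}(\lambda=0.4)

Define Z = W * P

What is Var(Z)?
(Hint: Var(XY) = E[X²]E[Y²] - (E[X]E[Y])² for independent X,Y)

Var(XY) = E[X²]E[Y²] - (E[X]E[Y])²
E[W] = 3, Var(W) = 1
E[P] = 2.5, Var(P) = 6.25
E[W²] = 1 + 3² = 10
E[P²] = 6.25 + 2.5² = 12.5
Var(Z) = 10*12.5 - (3*2.5)²
= 125 - 56.25 = 68.75

68.75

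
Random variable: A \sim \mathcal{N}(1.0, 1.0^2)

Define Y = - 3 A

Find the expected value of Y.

For Y = -3A:
E[Y] = -3 * E[A]
E[A] = 1.0 = 1
E[Y] = -3 * 1 = -3

-3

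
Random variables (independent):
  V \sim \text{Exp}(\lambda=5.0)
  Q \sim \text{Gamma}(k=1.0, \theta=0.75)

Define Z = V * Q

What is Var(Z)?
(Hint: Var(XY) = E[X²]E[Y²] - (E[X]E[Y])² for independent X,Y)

Var(XY) = E[X²]E[Y²] - (E[X]E[Y])²
E[V] = 0.2, Var(V) = 0.04
E[Q] = 0.75, Var(Q) = 0.5625
E[V²] = 0.04 + 0.2² = 0.08
E[Q²] = 0.5625 + 0.75² = 1.125
Var(Z) = 0.08*1.125 - (0.2*0.75)²
= 0.09 - 0.0225 = 0.0675

0.0675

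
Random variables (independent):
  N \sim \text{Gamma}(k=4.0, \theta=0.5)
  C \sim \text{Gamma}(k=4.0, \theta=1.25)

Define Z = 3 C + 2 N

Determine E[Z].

E[Z] = 2*E[N] + 3*E[C]
E[N] = 2
E[C] = 5
E[Z] = 2*2 + 3*5 = 19

19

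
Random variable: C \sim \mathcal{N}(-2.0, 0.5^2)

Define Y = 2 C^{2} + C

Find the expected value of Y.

E[Y] = 2*E[C²] + 1*E[C]
E[C] = -2
E[C²] = Var(C) + (E[C])² = 0.25 + 4 = 4.25
E[Y] = 2*4.25 + 1*(-2) = 6.5

6.5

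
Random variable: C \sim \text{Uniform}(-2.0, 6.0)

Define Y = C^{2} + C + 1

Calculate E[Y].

E[Y] = 1*E[C²] + 1*E[C] + 1
E[C] = 2
E[C²] = Var(C) + (E[C])² = 5.3333333 + 4 = 9.3333333
E[Y] = 1*9.3333333 + 1*2 + 1 = 12.333333

12.333333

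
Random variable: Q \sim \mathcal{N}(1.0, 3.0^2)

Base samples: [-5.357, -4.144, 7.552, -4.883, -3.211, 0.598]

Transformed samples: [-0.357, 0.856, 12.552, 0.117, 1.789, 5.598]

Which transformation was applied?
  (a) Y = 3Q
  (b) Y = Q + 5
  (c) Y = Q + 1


Checking option (b) Y = Q + 5:
  Q = -5.357 -> Y = -0.357 ✓
  Q = -4.144 -> Y = 0.856 ✓
  Q = 7.552 -> Y = 12.552 ✓
All samples match this transformation.

(b) Q + 5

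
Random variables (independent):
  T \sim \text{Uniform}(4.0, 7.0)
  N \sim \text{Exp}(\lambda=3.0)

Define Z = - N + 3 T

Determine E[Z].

E[Z] = 3*E[T] - 1*E[N]
E[T] = 5.5
E[N] = 0.33333333
E[Z] = 3*5.5 - 1*0.33333333 = 16.166667

16.166667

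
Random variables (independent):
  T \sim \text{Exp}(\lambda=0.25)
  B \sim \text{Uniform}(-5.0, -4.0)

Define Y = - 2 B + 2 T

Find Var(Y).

For independent RVs: Var(aX + bY) = a²Var(X) + b²Var(Y)
Var(T) = 16
Var(B) = 0.083333333
Var(Y) = 2²*16 + (-2)²*0.083333333
= 4*16 + 4*0.083333333 = 64.333333

64.333333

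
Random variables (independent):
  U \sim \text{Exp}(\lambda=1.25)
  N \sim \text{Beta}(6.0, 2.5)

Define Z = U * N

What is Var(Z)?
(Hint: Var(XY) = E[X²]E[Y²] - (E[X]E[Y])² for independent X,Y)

Var(XY) = E[X²]E[Y²] - (E[X]E[Y])²
E[U] = 0.8, Var(U) = 0.64
E[N] = 0.70588235, Var(N) = 0.021853943
E[U²] = 0.64 + 0.8² = 1.28
E[N²] = 0.021853943 + 0.70588235² = 0.52012384
Var(Z) = 1.28*0.52012384 - (0.8*0.70588235)²
= 0.66575851 - 0.31889273 = 0.34686578

0.34686578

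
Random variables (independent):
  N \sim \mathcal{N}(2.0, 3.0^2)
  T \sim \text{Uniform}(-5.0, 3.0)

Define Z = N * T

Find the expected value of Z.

For independent RVs: E[XY] = E[X]*E[Y]
E[N] = 2
E[T] = -1
E[Z] = 2 * (-1) = -2

-2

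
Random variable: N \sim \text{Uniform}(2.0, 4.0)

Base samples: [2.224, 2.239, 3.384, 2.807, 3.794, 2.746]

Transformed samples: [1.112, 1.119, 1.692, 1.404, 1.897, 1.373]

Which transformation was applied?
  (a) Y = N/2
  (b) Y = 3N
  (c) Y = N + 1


Checking option (a) Y = N/2:
  N = 2.224 -> Y = 1.112 ✓
  N = 2.239 -> Y = 1.119 ✓
  N = 3.384 -> Y = 1.692 ✓
All samples match this transformation.

(a) N/2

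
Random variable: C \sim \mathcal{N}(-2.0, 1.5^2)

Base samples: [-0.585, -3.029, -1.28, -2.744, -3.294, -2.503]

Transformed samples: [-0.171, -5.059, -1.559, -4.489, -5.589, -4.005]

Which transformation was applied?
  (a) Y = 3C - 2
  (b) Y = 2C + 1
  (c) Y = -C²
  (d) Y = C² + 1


Checking option (b) Y = 2C + 1:
  C = -0.585 -> Y = -0.171 ✓
  C = -3.029 -> Y = -5.059 ✓
  C = -1.28 -> Y = -1.559 ✓
All samples match this transformation.

(b) 2C + 1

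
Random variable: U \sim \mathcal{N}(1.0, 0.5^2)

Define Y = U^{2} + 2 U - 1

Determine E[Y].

E[Y] = 1*E[U²] + 2*E[U] - 1
E[U] = 1
E[U²] = Var(U) + (E[U])² = 0.25 + 1 = 1.25
E[Y] = 1*1.25 + 2*1 - 1 = 2.25

2.25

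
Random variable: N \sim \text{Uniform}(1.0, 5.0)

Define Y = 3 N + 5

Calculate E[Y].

For Y = 3N + 5:
E[Y] = 3 * E[N] + 5
E[N] = (1 + 5)/2 = 3
E[Y] = 3 * 3 + 5 = 14

14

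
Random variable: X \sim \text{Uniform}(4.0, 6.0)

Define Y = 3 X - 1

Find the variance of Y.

For Y = aX + b: Var(Y) = a² * Var(X)
Var(X) = (6 - 4)^2/12 = 0.33333333
Var(Y) = 3² * 0.33333333 = 9 * 0.33333333 = 3

3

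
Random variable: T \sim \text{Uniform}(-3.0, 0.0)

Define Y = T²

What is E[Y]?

E[T²] = Var(T) + (E[T])² = 0.75 + 2.25 = 3

3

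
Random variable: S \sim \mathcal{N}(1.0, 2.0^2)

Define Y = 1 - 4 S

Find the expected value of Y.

For Y = -4S + 1:
E[Y] = -4 * E[S] + 1
E[S] = 1.0 = 1
E[Y] = -4 * 1 + 1 = -3

-3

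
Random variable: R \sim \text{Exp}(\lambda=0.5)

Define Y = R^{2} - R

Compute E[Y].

E[Y] = 1*E[R²] - 1*E[R]
E[R] = 2
E[R²] = Var(R) + (E[R])² = 4 + 4 = 8
E[Y] = 1*8 - 1*2 = 6

6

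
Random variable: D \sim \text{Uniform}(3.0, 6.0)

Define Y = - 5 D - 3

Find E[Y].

For Y = -5D - 3:
E[Y] = -5 * E[D] - 3
E[D] = (3 + 6)/2 = 4.5
E[Y] = -5 * 4.5 - 3 = -25.5

-25.5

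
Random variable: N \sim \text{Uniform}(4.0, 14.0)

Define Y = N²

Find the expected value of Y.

E[N²] = Var(N) + (E[N])² = 8.3333333 + 81 = 89.333333

89.333333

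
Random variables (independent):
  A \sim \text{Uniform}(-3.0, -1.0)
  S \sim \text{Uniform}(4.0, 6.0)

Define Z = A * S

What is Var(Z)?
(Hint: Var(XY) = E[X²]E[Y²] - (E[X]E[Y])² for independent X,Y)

Var(XY) = E[X²]E[Y²] - (E[X]E[Y])²
E[A] = -2, Var(A) = 0.33333333
E[S] = 5, Var(S) = 0.33333333
E[A²] = 0.33333333 + (-2)² = 4.3333333
E[S²] = 0.33333333 + 5² = 25.333333
Var(Z) = 4.3333333*25.333333 - (-2*5)²
= 109.77778 - 100 = 9.7777778

9.7777778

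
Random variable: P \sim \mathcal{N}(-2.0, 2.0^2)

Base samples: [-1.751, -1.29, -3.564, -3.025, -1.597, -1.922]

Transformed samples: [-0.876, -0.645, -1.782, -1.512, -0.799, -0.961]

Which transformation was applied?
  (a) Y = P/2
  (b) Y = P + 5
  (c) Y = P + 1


Checking option (a) Y = P/2:
  P = -1.751 -> Y = -0.876 ✓
  P = -1.29 -> Y = -0.645 ✓
  P = -3.564 -> Y = -1.782 ✓
All samples match this transformation.

(a) P/2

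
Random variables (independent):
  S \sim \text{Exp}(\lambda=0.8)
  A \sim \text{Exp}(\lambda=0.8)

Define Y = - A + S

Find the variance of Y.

For independent RVs: Var(aX + bY) = a²Var(X) + b²Var(Y)
Var(S) = 1.5625
Var(A) = 1.5625
Var(Y) = 1²*1.5625 + (-1)²*1.5625
= 1*1.5625 + 1*1.5625 = 3.125

3.125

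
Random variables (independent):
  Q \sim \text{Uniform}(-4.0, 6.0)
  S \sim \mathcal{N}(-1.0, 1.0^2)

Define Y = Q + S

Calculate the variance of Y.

For independent RVs: Var(aX + bY) = a²Var(X) + b²Var(Y)
Var(Q) = 8.3333333
Var(S) = 1
Var(Y) = 1²*8.3333333 + 1²*1
= 1*8.3333333 + 1*1 = 9.3333333

9.3333333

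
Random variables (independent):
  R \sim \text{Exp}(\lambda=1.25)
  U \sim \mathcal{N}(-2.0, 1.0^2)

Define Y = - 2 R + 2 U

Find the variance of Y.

For independent RVs: Var(aX + bY) = a²Var(X) + b²Var(Y)
Var(R) = 0.64
Var(U) = 1
Var(Y) = (-2)²*0.64 + 2²*1
= 4*0.64 + 4*1 = 6.56

6.56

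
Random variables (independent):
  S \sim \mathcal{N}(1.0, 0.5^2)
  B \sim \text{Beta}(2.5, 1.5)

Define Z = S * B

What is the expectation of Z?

For independent RVs: E[XY] = E[X]*E[Y]
E[S] = 1
E[B] = 0.625
E[Z] = 1 * 0.625 = 0.625

0.625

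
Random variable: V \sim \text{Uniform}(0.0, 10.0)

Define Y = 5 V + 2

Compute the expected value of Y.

For Y = 5V + 2:
E[Y] = 5 * E[V] + 2
E[V] = (0 + 10)/2 = 5
E[Y] = 5 * 5 + 2 = 27

27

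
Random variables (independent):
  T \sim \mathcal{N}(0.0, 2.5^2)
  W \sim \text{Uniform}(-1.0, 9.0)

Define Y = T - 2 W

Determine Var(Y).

For independent RVs: Var(aX + bY) = a²Var(X) + b²Var(Y)
Var(T) = 6.25
Var(W) = 8.3333333
Var(Y) = 1²*6.25 + (-2)²*8.3333333
= 1*6.25 + 4*8.3333333 = 39.583333

39.583333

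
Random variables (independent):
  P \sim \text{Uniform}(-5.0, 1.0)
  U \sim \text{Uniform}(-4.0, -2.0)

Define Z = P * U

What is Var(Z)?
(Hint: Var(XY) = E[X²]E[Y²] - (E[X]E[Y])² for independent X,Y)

Var(XY) = E[X²]E[Y²] - (E[X]E[Y])²
E[P] = -2, Var(P) = 3
E[U] = -3, Var(U) = 0.33333333
E[P²] = 3 + (-2)² = 7
E[U²] = 0.33333333 + (-3)² = 9.3333333
Var(Z) = 7*9.3333333 - (-2*(-3))²
= 65.333333 - 36 = 29.333333

29.333333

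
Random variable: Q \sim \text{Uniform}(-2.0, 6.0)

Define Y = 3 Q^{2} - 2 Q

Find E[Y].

E[Y] = 3*E[Q²] - 2*E[Q]
E[Q] = 2
E[Q²] = Var(Q) + (E[Q])² = 5.3333333 + 4 = 9.3333333
E[Y] = 3*9.3333333 - 2*2 = 24

24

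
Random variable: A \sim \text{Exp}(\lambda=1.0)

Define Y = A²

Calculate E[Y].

Using E[X²] = Var(X) + (E[X])²:
E[A] = 1
Var(A) = 1/1.0^2 = 1
E[A²] = 1 + 1² = 1 + 1 = 2

2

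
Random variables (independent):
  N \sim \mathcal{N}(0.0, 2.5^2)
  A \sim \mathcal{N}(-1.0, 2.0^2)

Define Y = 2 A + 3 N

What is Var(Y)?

For independent RVs: Var(aX + bY) = a²Var(X) + b²Var(Y)
Var(N) = 6.25
Var(A) = 4
Var(Y) = 3²*6.25 + 2²*4
= 9*6.25 + 4*4 = 72.25

72.25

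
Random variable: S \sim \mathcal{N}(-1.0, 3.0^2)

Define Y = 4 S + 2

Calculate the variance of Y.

For Y = aS + b: Var(Y) = a² * Var(S)
Var(S) = 3.0^2 = 9
Var(Y) = 4² * 9 = 16 * 9 = 144

144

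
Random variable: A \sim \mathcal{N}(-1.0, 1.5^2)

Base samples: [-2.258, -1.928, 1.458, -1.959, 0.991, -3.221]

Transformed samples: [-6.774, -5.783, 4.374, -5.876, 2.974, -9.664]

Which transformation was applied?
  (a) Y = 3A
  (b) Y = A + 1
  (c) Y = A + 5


Checking option (a) Y = 3A:
  A = -2.258 -> Y = -6.774 ✓
  A = -1.928 -> Y = -5.783 ✓
  A = 1.458 -> Y = 4.374 ✓
All samples match this transformation.

(a) 3A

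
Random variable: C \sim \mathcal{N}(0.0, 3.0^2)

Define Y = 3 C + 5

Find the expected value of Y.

For Y = 3C + 5:
E[Y] = 3 * E[C] + 5
E[C] = 0.0 = 0
E[Y] = 3 * 0 + 5 = 5

5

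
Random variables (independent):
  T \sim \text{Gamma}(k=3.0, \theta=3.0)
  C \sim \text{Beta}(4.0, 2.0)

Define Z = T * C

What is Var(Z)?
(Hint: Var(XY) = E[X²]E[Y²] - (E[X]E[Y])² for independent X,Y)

Var(XY) = E[X²]E[Y²] - (E[X]E[Y])²
E[T] = 9, Var(T) = 27
E[C] = 0.66666667, Var(C) = 0.031746032
E[T²] = 27 + 9² = 108
E[C²] = 0.031746032 + 0.66666667² = 0.47619048
Var(Z) = 108*0.47619048 - (9*0.66666667)²
= 51.428571 - 36 = 15.428571

15.428571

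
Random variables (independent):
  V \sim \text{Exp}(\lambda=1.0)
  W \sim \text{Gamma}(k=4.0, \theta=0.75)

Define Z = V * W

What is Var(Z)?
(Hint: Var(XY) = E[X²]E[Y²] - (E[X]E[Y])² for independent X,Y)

Var(XY) = E[X²]E[Y²] - (E[X]E[Y])²
E[V] = 1, Var(V) = 1
E[W] = 3, Var(W) = 2.25
E[V²] = 1 + 1² = 2
E[W²] = 2.25 + 3² = 11.25
Var(Z) = 2*11.25 - (1*3)²
= 22.5 - 9 = 13.5

13.5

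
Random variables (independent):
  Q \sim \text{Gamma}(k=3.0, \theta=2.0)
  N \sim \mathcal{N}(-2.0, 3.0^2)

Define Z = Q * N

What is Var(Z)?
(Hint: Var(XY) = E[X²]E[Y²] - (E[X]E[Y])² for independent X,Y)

Var(XY) = E[X²]E[Y²] - (E[X]E[Y])²
E[Q] = 6, Var(Q) = 12
E[N] = -2, Var(N) = 9
E[Q²] = 12 + 6² = 48
E[N²] = 9 + (-2)² = 13
Var(Z) = 48*13 - (6*(-2))²
= 624 - 144 = 480

480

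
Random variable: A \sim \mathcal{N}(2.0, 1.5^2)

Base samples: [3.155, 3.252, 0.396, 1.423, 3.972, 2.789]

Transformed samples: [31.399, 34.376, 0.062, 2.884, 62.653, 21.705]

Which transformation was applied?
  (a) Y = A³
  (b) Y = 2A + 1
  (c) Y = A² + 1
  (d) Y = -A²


Checking option (a) Y = A³:
  A = 3.155 -> Y = 31.399 ✓
  A = 3.252 -> Y = 34.376 ✓
  A = 0.396 -> Y = 0.062 ✓
All samples match this transformation.

(a) A³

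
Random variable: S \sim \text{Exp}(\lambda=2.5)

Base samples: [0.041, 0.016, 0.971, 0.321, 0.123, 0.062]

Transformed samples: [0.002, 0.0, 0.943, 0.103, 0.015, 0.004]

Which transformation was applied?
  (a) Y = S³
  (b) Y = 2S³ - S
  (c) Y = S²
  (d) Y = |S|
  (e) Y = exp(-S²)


Checking option (c) Y = S²:
  S = 0.041 -> Y = 0.002 ✓
  S = 0.016 -> Y = 0.0 ✓
  S = 0.971 -> Y = 0.943 ✓
All samples match this transformation.

(c) S²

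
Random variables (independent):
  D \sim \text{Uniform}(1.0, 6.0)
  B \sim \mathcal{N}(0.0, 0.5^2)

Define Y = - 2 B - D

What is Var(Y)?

For independent RVs: Var(aX + bY) = a²Var(X) + b²Var(Y)
Var(D) = 2.0833333
Var(B) = 0.25
Var(Y) = (-1)²*2.0833333 + (-2)²*0.25
= 1*2.0833333 + 4*0.25 = 3.0833333

3.0833333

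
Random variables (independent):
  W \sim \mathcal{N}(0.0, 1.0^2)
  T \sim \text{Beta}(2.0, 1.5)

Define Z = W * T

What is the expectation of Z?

For independent RVs: E[XY] = E[X]*E[Y]
E[W] = 0
E[T] = 0.57142857
E[Z] = 0 * 0.57142857 = 0

0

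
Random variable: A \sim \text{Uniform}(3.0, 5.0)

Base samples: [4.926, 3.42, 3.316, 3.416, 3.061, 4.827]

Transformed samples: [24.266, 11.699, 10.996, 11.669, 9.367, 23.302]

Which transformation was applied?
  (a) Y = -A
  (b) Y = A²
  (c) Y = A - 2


Checking option (b) Y = A²:
  A = 4.926 -> Y = 24.266 ✓
  A = 3.42 -> Y = 11.699 ✓
  A = 3.316 -> Y = 10.996 ✓
All samples match this transformation.

(b) A²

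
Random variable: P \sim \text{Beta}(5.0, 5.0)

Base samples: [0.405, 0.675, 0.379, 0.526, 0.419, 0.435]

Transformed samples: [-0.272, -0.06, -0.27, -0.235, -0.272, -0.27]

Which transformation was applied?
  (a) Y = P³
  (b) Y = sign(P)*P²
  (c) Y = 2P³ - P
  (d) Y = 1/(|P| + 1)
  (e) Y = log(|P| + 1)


Checking option (c) Y = 2P³ - P:
  P = 0.405 -> Y = -0.272 ✓
  P = 0.675 -> Y = -0.06 ✓
  P = 0.379 -> Y = -0.27 ✓
All samples match this transformation.

(c) 2P³ - P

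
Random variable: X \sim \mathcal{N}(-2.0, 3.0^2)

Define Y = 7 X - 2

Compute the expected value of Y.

For Y = 7X - 2:
E[Y] = 7 * E[X] - 2
E[X] = -2.0 = -2
E[Y] = 7 * (-2) - 2 = -16

-16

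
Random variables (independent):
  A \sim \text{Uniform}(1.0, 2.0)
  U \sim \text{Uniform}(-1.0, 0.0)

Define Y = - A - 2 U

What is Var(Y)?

For independent RVs: Var(aX + bY) = a²Var(X) + b²Var(Y)
Var(A) = 0.083333333
Var(U) = 0.083333333
Var(Y) = (-1)²*0.083333333 + (-2)²*0.083333333
= 1*0.083333333 + 4*0.083333333 = 0.41666667

0.41666667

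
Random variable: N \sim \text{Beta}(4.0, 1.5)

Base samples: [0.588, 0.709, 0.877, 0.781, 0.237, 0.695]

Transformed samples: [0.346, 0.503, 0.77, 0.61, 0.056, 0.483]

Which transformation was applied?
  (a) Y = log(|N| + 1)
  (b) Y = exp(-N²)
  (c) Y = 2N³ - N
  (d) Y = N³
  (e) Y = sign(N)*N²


Checking option (e) Y = sign(N)*N²:
  N = 0.588 -> Y = 0.346 ✓
  N = 0.709 -> Y = 0.503 ✓
  N = 0.877 -> Y = 0.77 ✓
All samples match this transformation.

(e) sign(N)*N²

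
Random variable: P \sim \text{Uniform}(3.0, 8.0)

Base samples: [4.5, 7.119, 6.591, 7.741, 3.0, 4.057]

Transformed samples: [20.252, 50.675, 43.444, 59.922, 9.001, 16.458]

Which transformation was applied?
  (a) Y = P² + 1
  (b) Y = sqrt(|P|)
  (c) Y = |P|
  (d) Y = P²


Checking option (d) Y = P²:
  P = 4.5 -> Y = 20.252 ✓
  P = 7.119 -> Y = 50.675 ✓
  P = 6.591 -> Y = 43.444 ✓
All samples match this transformation.

(d) P²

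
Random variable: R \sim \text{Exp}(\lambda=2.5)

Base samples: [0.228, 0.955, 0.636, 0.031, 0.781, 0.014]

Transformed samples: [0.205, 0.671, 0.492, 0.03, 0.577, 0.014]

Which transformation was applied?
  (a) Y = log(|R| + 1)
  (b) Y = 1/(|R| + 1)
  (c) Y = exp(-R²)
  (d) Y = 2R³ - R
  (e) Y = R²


Checking option (a) Y = log(|R| + 1):
  R = 0.228 -> Y = 0.205 ✓
  R = 0.955 -> Y = 0.671 ✓
  R = 0.636 -> Y = 0.492 ✓
All samples match this transformation.

(a) log(|R| + 1)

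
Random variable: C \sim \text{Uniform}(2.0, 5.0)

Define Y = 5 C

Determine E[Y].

For Y = 5C:
E[Y] = 5 * E[C]
E[C] = (2 + 5)/2 = 3.5
E[Y] = 5 * 3.5 = 17.5

17.5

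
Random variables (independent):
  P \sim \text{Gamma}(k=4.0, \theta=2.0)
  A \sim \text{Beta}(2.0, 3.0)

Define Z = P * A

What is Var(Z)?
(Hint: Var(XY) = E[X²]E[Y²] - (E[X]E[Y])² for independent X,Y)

Var(XY) = E[X²]E[Y²] - (E[X]E[Y])²
E[P] = 8, Var(P) = 16
E[A] = 0.4, Var(A) = 0.04
E[P²] = 16 + 8² = 80
E[A²] = 0.04 + 0.4² = 0.2
Var(Z) = 80*0.2 - (8*0.4)²
= 16 - 10.24 = 5.76

5.76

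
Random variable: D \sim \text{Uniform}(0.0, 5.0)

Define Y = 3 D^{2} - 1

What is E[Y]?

E[Y] = 3*E[D²] - 1
E[D] = 2.5
E[D²] = Var(D) + (E[D])² = 2.0833333 + 6.25 = 8.3333333
E[Y] = 3*8.3333333 - 1 = 24

24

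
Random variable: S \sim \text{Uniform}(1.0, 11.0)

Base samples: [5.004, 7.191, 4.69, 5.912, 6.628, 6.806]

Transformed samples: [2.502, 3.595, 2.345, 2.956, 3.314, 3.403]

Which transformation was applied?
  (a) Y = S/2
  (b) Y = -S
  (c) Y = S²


Checking option (a) Y = S/2:
  S = 5.004 -> Y = 2.502 ✓
  S = 7.191 -> Y = 3.595 ✓
  S = 4.69 -> Y = 2.345 ✓
All samples match this transformation.

(a) S/2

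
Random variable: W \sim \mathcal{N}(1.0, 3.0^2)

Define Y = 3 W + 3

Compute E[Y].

For Y = 3W + 3:
E[Y] = 3 * E[W] + 3
E[W] = 1.0 = 1
E[Y] = 3 * 1 + 3 = 6

6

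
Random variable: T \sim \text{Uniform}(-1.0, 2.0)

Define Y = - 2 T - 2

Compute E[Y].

For Y = -2T - 2:
E[Y] = -2 * E[T] - 2
E[T] = (-1 + 2)/2 = 0.5
E[Y] = -2 * 0.5 - 2 = -3

-3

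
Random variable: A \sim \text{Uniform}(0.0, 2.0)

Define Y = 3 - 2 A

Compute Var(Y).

For Y = aA + b: Var(Y) = a² * Var(A)
Var(A) = (2 - 0)^2/12 = 0.33333333
Var(Y) = (-2)² * 0.33333333 = 4 * 0.33333333 = 1.3333333

1.3333333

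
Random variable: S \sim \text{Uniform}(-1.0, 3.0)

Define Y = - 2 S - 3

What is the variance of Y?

For Y = aS + b: Var(Y) = a² * Var(S)
Var(S) = (3 + 1)^2/12 = 1.3333333
Var(Y) = (-2)² * 1.3333333 = 4 * 1.3333333 = 5.3333333

5.3333333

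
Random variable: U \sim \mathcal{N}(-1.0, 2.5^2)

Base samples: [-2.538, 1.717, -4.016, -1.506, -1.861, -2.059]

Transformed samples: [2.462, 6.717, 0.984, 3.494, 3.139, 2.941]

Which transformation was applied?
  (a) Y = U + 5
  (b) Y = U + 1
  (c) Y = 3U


Checking option (a) Y = U + 5:
  U = -2.538 -> Y = 2.462 ✓
  U = 1.717 -> Y = 6.717 ✓
  U = -4.016 -> Y = 0.984 ✓
All samples match this transformation.

(a) U + 5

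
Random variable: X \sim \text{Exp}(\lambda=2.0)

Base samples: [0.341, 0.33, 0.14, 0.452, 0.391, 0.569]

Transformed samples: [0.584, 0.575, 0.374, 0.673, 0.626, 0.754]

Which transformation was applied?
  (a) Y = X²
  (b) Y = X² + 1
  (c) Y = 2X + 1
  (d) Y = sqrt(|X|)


Checking option (d) Y = sqrt(|X|):
  X = 0.341 -> Y = 0.584 ✓
  X = 0.33 -> Y = 0.575 ✓
  X = 0.14 -> Y = 0.374 ✓
All samples match this transformation.

(d) sqrt(|X|)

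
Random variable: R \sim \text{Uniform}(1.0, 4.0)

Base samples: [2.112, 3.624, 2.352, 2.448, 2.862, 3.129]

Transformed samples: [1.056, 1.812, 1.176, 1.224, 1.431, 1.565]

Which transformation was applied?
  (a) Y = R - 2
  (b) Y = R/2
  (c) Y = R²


Checking option (b) Y = R/2:
  R = 2.112 -> Y = 1.056 ✓
  R = 3.624 -> Y = 1.812 ✓
  R = 2.352 -> Y = 1.176 ✓
All samples match this transformation.

(b) R/2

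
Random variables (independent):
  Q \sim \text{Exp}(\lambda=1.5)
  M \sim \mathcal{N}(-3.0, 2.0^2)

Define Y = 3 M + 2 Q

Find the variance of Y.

For independent RVs: Var(aX + bY) = a²Var(X) + b²Var(Y)
Var(Q) = 0.44444444
Var(M) = 4
Var(Y) = 2²*0.44444444 + 3²*4
= 4*0.44444444 + 9*4 = 37.777778

37.777778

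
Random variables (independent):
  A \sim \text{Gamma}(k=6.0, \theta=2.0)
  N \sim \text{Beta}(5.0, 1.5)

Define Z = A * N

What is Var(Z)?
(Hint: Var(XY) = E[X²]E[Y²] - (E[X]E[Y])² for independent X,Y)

Var(XY) = E[X²]E[Y²] - (E[X]E[Y])²
E[A] = 12, Var(A) = 24
E[N] = 0.76923077, Var(N) = 0.023668639
E[A²] = 24 + 12² = 168
E[N²] = 0.023668639 + 0.76923077² = 0.61538462
Var(Z) = 168*0.61538462 - (12*0.76923077)²
= 103.38462 - 85.207101 = 18.177515

18.177515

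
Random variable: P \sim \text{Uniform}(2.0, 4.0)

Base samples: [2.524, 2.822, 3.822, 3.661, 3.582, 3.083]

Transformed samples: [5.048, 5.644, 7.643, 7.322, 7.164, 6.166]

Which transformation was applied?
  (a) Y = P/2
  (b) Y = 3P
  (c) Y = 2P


Checking option (c) Y = 2P:
  P = 2.524 -> Y = 5.048 ✓
  P = 2.822 -> Y = 5.644 ✓
  P = 3.822 -> Y = 7.643 ✓
All samples match this transformation.

(c) 2P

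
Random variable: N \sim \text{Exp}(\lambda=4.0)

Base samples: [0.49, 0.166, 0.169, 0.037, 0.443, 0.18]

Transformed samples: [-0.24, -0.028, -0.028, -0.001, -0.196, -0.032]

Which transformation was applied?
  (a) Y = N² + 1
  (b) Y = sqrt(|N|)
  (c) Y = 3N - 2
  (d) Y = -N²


Checking option (d) Y = -N²:
  N = 0.49 -> Y = -0.24 ✓
  N = 0.166 -> Y = -0.028 ✓
  N = 0.169 -> Y = -0.028 ✓
All samples match this transformation.

(d) -N²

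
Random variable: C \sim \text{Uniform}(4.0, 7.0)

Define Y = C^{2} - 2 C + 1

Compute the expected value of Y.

E[Y] = 1*E[C²] - 2*E[C] + 1
E[C] = 5.5
E[C²] = Var(C) + (E[C])² = 0.75 + 30.25 = 31
E[Y] = 1*31 - 2*5.5 + 1 = 21

21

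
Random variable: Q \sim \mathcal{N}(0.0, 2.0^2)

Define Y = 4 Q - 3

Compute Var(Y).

For Y = aQ + b: Var(Y) = a² * Var(Q)
Var(Q) = 2.0^2 = 4
Var(Y) = 4² * 4 = 16 * 4 = 64

64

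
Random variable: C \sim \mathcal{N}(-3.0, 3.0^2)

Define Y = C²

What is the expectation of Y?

Using E[X²] = Var(X) + (E[X])²:
E[C] = -3
Var(C) = 3.0^2 = 9
E[C²] = 9 + (-3)² = 9 + 9 = 18

18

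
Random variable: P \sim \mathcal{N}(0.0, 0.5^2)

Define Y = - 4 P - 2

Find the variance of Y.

For Y = aP + b: Var(Y) = a² * Var(P)
Var(P) = 0.5^2 = 0.25
Var(Y) = (-4)² * 0.25 = 16 * 0.25 = 4

4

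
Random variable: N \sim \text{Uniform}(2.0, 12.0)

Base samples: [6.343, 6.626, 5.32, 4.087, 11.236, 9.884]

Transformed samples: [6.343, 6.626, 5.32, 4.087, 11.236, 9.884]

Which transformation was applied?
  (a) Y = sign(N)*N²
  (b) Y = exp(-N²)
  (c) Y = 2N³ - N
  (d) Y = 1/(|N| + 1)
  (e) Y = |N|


Checking option (e) Y = |N|:
  N = 6.343 -> Y = 6.343 ✓
  N = 6.626 -> Y = 6.626 ✓
  N = 5.32 -> Y = 5.32 ✓
All samples match this transformation.

(e) |N|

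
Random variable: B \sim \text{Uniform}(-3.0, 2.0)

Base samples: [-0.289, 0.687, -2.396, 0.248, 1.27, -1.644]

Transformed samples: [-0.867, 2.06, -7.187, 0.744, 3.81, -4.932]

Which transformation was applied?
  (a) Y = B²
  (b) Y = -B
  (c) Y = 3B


Checking option (c) Y = 3B:
  B = -0.289 -> Y = -0.867 ✓
  B = 0.687 -> Y = 2.06 ✓
  B = -2.396 -> Y = -7.187 ✓
All samples match this transformation.

(c) 3B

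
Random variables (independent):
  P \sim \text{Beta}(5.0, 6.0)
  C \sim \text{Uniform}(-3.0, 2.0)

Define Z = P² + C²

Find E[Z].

E[Z] = E[P²] + E[C²]
E[P²] = Var(P) + E[P]² = 0.020661157 + 0.20661157 = 0.22727273
E[C²] = Var(C) + E[C]² = 2.0833333 + 0.25 = 2.3333333
E[Z] = 0.22727273 + 2.3333333 = 2.5606061

2.5606061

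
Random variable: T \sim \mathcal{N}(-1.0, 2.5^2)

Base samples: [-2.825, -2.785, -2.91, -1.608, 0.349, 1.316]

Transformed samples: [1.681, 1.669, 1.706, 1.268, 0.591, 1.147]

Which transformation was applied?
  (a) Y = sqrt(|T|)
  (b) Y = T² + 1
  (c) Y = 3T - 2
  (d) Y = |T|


Checking option (a) Y = sqrt(|T|):
  T = -2.825 -> Y = 1.681 ✓
  T = -2.785 -> Y = 1.669 ✓
  T = -2.91 -> Y = 1.706 ✓
All samples match this transformation.

(a) sqrt(|T|)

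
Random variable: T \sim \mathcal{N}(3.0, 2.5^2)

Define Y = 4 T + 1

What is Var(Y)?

For Y = aT + b: Var(Y) = a² * Var(T)
Var(T) = 2.5^2 = 6.25
Var(Y) = 4² * 6.25 = 16 * 6.25 = 100

100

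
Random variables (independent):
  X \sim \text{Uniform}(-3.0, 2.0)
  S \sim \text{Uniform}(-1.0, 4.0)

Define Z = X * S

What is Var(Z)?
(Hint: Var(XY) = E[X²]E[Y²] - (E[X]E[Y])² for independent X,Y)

Var(XY) = E[X²]E[Y²] - (E[X]E[Y])²
E[X] = -0.5, Var(X) = 2.0833333
E[S] = 1.5, Var(S) = 2.0833333
E[X²] = 2.0833333 + (-0.5)² = 2.3333333
E[S²] = 2.0833333 + 1.5² = 4.3333333
Var(Z) = 2.3333333*4.3333333 - (-0.5*1.5)²
= 10.111111 - 0.5625 = 9.5486111

9.5486111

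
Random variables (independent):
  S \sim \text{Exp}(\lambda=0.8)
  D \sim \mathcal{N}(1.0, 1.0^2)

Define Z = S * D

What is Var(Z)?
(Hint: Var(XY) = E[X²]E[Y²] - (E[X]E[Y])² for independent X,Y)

Var(XY) = E[X²]E[Y²] - (E[X]E[Y])²
E[S] = 1.25, Var(S) = 1.5625
E[D] = 1, Var(D) = 1
E[S²] = 1.5625 + 1.25² = 3.125
E[D²] = 1 + 1² = 2
Var(Z) = 3.125*2 - (1.25*1)²
= 6.25 - 1.5625 = 4.6875

4.6875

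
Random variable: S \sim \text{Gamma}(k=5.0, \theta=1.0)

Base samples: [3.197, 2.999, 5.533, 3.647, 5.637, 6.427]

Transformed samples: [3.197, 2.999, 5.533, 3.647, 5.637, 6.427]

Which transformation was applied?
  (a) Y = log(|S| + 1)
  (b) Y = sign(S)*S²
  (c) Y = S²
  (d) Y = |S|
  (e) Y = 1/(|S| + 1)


Checking option (d) Y = |S|:
  S = 3.197 -> Y = 3.197 ✓
  S = 2.999 -> Y = 2.999 ✓
  S = 5.533 -> Y = 5.533 ✓
All samples match this transformation.

(d) |S|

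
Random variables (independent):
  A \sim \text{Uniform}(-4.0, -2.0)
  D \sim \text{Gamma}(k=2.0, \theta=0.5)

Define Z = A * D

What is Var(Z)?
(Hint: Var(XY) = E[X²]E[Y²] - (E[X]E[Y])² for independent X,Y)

Var(XY) = E[X²]E[Y²] - (E[X]E[Y])²
E[A] = -3, Var(A) = 0.33333333
E[D] = 1, Var(D) = 0.5
E[A²] = 0.33333333 + (-3)² = 9.3333333
E[D²] = 0.5 + 1² = 1.5
Var(Z) = 9.3333333*1.5 - (-3*1)²
= 14 - 9 = 5

5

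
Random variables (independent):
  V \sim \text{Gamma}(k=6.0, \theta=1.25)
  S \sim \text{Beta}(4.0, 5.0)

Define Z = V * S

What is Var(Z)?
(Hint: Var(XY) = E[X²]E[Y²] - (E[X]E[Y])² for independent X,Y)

Var(XY) = E[X²]E[Y²] - (E[X]E[Y])²
E[V] = 7.5, Var(V) = 9.375
E[S] = 0.44444444, Var(S) = 0.024691358
E[V²] = 9.375 + 7.5² = 65.625
E[S²] = 0.024691358 + 0.44444444² = 0.22222222
Var(Z) = 65.625*0.22222222 - (7.5*0.44444444)²
= 14.583333 - 11.111111 = 3.4722222

3.4722222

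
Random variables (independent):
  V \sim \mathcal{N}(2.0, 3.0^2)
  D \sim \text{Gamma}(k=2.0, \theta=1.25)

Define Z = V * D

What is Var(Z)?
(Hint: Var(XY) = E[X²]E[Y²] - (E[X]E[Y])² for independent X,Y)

Var(XY) = E[X²]E[Y²] - (E[X]E[Y])²
E[V] = 2, Var(V) = 9
E[D] = 2.5, Var(D) = 3.125
E[V²] = 9 + 2² = 13
E[D²] = 3.125 + 2.5² = 9.375
Var(Z) = 13*9.375 - (2*2.5)²
= 121.875 - 25 = 96.875

96.875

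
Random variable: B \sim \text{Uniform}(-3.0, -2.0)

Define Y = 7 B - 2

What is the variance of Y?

For Y = aB + b: Var(Y) = a² * Var(B)
Var(B) = (-2 + 3)^2/12 = 0.083333333
Var(Y) = 7² * 0.083333333 = 49 * 0.083333333 = 4.0833333

4.0833333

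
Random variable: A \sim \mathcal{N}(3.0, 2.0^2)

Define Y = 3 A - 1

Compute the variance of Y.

For Y = aA + b: Var(Y) = a² * Var(A)
Var(A) = 2.0^2 = 4
Var(Y) = 3² * 4 = 9 * 4 = 36

36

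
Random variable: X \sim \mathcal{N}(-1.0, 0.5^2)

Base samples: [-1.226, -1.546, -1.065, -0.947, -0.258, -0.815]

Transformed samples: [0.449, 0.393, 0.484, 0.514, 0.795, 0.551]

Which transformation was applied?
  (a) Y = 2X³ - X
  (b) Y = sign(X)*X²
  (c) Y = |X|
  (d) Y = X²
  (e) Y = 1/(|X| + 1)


Checking option (e) Y = 1/(|X| + 1):
  X = -1.226 -> Y = 0.449 ✓
  X = -1.546 -> Y = 0.393 ✓
  X = -1.065 -> Y = 0.484 ✓
All samples match this transformation.

(e) 1/(|X| + 1)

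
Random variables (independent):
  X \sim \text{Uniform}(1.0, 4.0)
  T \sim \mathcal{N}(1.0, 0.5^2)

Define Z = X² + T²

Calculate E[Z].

E[Z] = E[X²] + E[T²]
E[X²] = Var(X) + E[X]² = 0.75 + 6.25 = 7
E[T²] = Var(T) + E[T]² = 0.25 + 1 = 1.25
E[Z] = 7 + 1.25 = 8.25

8.25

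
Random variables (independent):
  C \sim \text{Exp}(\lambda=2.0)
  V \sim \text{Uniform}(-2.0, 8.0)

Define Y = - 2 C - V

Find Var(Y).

For independent RVs: Var(aX + bY) = a²Var(X) + b²Var(Y)
Var(C) = 0.25
Var(V) = 8.3333333
Var(Y) = (-2)²*0.25 + (-1)²*8.3333333
= 4*0.25 + 1*8.3333333 = 9.3333333

9.3333333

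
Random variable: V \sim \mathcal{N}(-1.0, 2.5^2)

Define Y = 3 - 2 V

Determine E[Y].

For Y = -2V + 3:
E[Y] = -2 * E[V] + 3
E[V] = -1.0 = -1
E[Y] = -2 * (-1) + 3 = 5

5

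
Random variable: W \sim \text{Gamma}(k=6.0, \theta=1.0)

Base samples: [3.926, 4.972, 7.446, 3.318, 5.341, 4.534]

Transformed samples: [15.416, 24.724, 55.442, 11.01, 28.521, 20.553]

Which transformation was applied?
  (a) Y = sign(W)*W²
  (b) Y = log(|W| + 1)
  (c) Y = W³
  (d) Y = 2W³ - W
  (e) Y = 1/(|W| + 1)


Checking option (a) Y = sign(W)*W²:
  W = 3.926 -> Y = 15.416 ✓
  W = 4.972 -> Y = 24.724 ✓
  W = 7.446 -> Y = 55.442 ✓
All samples match this transformation.

(a) sign(W)*W²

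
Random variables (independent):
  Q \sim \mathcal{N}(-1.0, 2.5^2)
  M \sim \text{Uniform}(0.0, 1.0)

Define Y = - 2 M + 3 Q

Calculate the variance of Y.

For independent RVs: Var(aX + bY) = a²Var(X) + b²Var(Y)
Var(Q) = 6.25
Var(M) = 0.083333333
Var(Y) = 3²*6.25 + (-2)²*0.083333333
= 9*6.25 + 4*0.083333333 = 56.583333

56.583333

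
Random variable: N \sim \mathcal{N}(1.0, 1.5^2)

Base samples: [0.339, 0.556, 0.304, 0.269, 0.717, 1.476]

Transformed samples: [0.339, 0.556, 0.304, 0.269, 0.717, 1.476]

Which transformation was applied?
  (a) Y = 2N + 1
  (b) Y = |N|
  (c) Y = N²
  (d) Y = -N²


Checking option (b) Y = |N|:
  N = 0.339 -> Y = 0.339 ✓
  N = 0.556 -> Y = 0.556 ✓
  N = 0.304 -> Y = 0.304 ✓
All samples match this transformation.

(b) |N|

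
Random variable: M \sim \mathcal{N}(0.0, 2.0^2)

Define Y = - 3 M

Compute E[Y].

For Y = -3M:
E[Y] = -3 * E[M]
E[M] = 0.0 = 0
E[Y] = -3 * 0 = 0

0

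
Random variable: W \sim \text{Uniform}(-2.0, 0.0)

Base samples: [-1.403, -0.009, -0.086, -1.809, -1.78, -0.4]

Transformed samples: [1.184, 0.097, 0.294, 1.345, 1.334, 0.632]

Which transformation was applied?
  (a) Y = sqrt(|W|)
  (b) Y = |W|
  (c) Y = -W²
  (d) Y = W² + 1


Checking option (a) Y = sqrt(|W|):
  W = -1.403 -> Y = 1.184 ✓
  W = -0.009 -> Y = 0.097 ✓
  W = -0.086 -> Y = 0.294 ✓
All samples match this transformation.

(a) sqrt(|W|)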